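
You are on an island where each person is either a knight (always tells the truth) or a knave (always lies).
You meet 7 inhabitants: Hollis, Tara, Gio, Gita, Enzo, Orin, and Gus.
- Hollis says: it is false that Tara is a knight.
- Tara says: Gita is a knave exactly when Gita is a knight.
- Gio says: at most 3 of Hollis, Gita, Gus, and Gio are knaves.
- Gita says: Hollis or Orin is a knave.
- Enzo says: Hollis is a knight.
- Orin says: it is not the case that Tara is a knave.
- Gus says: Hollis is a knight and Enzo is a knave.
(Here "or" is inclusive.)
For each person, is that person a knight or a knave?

Since Hollis is a knight, "it is false that Tara is a knight" needs to be true, which holds.
Tara is a knave, and the claim "Gita is a knave exactly when Gita is a knight" is indeed False.
Since Gio is a knight, "at most 3 of Hollis, Gita, Gus, and Gio are knaves" needs to be true, which holds.
Gita is a knight, and the claim "Hollis or Orin is a knave" is indeed true.
As a knight, Enzo's statement "Hollis is a knight" should be true; it is.
As a knave, Orin's statement "it is not the case that Tara is a knave" should be False; it is.
As a knave, Gus's statement "Hollis is a knight and Enzo is a knave" should be False; it is.

Hollis is a knight, Tara is a knave, Gio is a knight, Gita is a knight, Enzo is a knight, Orin is a knave, and Gus is a knave.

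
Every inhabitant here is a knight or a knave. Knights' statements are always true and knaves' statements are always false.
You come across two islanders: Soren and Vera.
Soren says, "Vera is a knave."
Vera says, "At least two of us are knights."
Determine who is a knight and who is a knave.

Soren is a knight and Vera is a knave.

Soren is a knight, and the claim "Vera is a knave" is indeed true.
As a knave, Vera's statement "at least two of us are knights" should be False; it is.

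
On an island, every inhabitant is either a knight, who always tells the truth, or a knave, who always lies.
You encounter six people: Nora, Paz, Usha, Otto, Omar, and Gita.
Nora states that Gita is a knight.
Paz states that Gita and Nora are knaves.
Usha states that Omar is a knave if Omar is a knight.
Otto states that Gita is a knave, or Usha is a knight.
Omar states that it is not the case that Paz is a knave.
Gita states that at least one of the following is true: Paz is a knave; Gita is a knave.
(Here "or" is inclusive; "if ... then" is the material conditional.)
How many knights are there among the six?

4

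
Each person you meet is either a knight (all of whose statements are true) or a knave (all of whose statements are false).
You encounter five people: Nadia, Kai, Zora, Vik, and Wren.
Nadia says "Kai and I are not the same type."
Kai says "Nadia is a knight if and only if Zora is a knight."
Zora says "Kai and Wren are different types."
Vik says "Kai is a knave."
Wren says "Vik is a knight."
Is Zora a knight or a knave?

Zora is a knight.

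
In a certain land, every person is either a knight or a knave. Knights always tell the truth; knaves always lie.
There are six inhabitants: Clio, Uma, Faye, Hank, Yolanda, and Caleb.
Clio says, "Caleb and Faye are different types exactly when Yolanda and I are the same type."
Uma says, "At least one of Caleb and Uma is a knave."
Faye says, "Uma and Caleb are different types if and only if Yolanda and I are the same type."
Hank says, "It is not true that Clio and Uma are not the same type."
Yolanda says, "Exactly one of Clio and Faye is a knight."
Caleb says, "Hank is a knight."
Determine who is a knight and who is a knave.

As a knave, Clio's statement "Caleb and Faye are different types exactly when Yolanda and I are the same type" should be false; it is.
Uma is a knight, and the claim "at least one of Caleb and Uma is a knave" is indeed True.
Faye is a knight, and the claim "Uma and Caleb are different types if and only if Yolanda and I are the same type" is indeed True.
Since Hank is a knave, "it is not true that Clio and Uma are not the same type" needs to be false, which holds.
Yolanda is a knight, and the claim "exactly one of Clio and Faye is a knight" is indeed True.
Since Caleb is a knave, "Hank is a knight" needs to be false, which holds.

Knights: Uma, Faye, and Yolanda. Knaves: Clio, Hank, and Caleb.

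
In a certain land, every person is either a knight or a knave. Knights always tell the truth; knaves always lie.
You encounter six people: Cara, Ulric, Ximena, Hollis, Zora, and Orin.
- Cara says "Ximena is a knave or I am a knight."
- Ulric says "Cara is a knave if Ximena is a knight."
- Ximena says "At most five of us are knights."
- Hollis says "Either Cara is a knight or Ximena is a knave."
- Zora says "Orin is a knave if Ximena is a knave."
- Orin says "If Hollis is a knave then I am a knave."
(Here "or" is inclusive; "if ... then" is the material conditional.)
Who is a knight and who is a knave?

Cara is a knight, Ulric is a knave, Ximena is a knight, Hollis is a knight, Zora is a knight, and Orin is a knight.

Since Cara is a knight, "Ximena is a knave or I am a knight" needs to be true, which holds.
Ulric is a knave, so "Cara is a knave if Ximena is a knight" must be False — and it is.
Since Ximena is a knight, "at most five of us are knights" needs to be true, which holds.
Hollis is a knight, so "either Cara is a knight or Ximena is a knave" must be true — and it is.
Zora is a knight, and the claim "Orin is a knave if Ximena is a knave" is indeed true.
As a knight, Orin's statement "if Hollis is a knave then I am a knave" should be true; it is.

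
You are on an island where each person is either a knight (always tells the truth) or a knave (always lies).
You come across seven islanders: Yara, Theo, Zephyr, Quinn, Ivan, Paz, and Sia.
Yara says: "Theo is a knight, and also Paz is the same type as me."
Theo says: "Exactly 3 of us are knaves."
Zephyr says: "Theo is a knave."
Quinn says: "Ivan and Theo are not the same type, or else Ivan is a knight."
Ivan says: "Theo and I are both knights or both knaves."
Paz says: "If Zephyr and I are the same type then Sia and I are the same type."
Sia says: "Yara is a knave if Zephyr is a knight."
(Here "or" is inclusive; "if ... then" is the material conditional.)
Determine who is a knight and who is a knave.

Yara is a knave, Theo is a knight, Zephyr is a knave, Quinn is a knight, Ivan is a knave, Paz is a knight, and Sia is a knight.

Yara is a knave, so "Theo is a knight, and also Paz is the same type as me" must be false — and it is.
Theo is a knight, and the claim "exactly 3 of us are knaves" is indeed true.
Zephyr is a knave, and the claim "Theo is a knave" is indeed false.
Quinn is a knight, and the claim "Ivan and Theo are not the same type, or else Ivan is a knight" is indeed true.
Ivan is a knave; "Theo and I are both knights or both knaves" is false, as required.
Paz is a knight; "if Zephyr and I are the same type then Sia and I are the same type" is true, as required.
Sia is a knight, so "Yara is a knave if Zephyr is a knight" must be true — and it is.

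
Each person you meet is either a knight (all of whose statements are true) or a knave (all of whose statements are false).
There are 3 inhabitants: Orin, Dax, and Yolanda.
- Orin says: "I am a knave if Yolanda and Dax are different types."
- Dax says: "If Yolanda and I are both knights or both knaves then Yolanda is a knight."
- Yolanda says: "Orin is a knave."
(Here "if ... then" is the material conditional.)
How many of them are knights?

The unique consistent assignment is Orin=knight, Dax=knave, Yolanda=knave.
That has 1 knight.

1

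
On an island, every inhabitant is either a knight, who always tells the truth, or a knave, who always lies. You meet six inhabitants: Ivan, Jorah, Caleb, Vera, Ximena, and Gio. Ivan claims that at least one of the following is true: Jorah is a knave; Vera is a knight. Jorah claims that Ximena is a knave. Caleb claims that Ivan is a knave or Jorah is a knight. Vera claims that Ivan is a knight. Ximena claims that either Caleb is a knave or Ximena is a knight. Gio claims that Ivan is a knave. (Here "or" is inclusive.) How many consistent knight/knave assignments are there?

Consistent assignments:
  Ivan=knight, Jorah=knight, Caleb=knight, Vera=knight, Ximena=knave, Gio=knave
  Ivan=knight, Jorah=knave, Caleb=knave, Vera=knight, Ximena=knight, Gio=knave
  Ivan=knave, Jorah=knight, Caleb=knight, Vera=knave, Ximena=knave, Gio=knight

3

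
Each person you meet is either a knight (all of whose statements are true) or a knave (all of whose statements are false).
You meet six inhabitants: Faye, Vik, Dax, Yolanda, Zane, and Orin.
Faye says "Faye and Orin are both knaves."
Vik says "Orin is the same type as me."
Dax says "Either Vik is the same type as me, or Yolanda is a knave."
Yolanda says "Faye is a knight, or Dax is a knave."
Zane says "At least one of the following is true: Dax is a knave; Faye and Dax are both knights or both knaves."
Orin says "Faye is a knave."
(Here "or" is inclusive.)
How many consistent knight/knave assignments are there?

3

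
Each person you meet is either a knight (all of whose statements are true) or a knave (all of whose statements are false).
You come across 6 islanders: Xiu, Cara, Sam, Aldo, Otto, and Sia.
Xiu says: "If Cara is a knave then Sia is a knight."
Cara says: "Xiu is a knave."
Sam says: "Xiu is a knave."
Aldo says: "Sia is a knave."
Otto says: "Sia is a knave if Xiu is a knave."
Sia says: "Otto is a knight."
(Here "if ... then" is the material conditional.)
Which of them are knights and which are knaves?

Xiu is a knight, Cara is a knave, Sam is a knave, Aldo is a knave, Otto is a knight, and Sia is a knight.

Xiu is a knight, and the claim "if Cara is a knave then Sia is a knight" is indeed True.
As a knave, Cara's statement "Xiu is a knave" should be False; it is.
Sam is a knave, so "Xiu is a knave" must be False — and it is.
Aldo is a knave; "Sia is a knave" is False, as required.
Since Otto is a knight, "Sia is a knave if Xiu is a knave" needs to be True, which holds.
Sia (knight): "Otto is a knight" — True. ✓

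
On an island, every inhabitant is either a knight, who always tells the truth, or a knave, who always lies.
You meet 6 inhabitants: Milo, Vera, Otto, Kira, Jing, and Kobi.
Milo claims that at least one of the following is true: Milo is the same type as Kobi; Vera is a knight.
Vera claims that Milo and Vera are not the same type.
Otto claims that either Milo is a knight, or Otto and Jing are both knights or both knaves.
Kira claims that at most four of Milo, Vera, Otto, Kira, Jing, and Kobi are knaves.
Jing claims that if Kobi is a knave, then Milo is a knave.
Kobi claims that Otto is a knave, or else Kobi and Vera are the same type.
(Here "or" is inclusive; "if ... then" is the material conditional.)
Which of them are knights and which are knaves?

Milo (knave): "at least one of the following is true: Milo is the same type as Kobi; Vera is a knight" — false. ✓
Vera (knave): "Milo and Vera are not the same type" — false. ✓
Otto is a knave, and the claim "either Milo is a knight, or Otto and Jing are both knights or both knaves" is indeed false.
Since Kira is a knight, "at most four of Milo, Vera, Otto, Kira, Jing, and Kobi are knaves" needs to be True, which holds.
Jing (knight): "if Kobi is a knave, then Milo is a knave" — True. ✓
Kobi is a knight, so "Otto is a knave, or else Kobi and Vera are the same type" must be True — and it is.

Milo is a knave, Vera is a knave, Otto is a knave, Kira is a knight, Jing is a knight, and Kobi is a knight.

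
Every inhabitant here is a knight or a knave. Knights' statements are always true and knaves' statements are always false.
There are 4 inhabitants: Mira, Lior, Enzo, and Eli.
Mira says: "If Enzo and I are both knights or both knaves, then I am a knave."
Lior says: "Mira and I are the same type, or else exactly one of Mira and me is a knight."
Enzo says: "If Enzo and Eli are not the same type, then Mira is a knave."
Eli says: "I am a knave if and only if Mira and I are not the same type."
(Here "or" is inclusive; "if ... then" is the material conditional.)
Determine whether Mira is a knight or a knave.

Mira is a knight.

Consistent assignments: {Mira=knight, Lior=knight, Enzo=knave, Eli=knight}
In every consistent assignment, Mira is a knight.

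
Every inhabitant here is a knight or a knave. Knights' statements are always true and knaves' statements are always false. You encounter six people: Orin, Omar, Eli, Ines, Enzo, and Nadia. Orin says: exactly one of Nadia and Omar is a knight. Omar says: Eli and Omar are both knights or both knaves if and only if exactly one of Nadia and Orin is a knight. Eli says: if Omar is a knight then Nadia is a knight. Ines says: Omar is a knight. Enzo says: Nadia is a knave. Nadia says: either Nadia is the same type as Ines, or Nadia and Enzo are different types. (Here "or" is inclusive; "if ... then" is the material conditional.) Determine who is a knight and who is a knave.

Orin is a knave, Omar is a knight, Eli is a knight, Ines is a knight, Enzo is a knave, and Nadia is a knight.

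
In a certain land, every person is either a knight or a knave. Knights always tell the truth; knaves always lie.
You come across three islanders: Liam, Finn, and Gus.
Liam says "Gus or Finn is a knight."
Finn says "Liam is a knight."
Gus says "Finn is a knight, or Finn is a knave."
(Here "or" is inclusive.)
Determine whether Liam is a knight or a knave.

Liam is a knight.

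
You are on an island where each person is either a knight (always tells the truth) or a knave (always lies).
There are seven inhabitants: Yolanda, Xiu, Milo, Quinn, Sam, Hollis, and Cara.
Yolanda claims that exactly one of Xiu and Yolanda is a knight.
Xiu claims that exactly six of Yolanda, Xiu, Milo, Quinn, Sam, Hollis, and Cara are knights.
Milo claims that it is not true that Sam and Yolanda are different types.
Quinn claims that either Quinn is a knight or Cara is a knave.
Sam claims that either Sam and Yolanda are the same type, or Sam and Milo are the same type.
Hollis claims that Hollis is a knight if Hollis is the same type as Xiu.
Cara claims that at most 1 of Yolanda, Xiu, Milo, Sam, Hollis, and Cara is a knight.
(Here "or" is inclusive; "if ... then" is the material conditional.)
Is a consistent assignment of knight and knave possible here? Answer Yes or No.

One consistent assignment: Yolanda=knight, Xiu=knave, Milo=knight, Quinn=knight, Sam=knight, Hollis=knight, Cara=knave.

Yes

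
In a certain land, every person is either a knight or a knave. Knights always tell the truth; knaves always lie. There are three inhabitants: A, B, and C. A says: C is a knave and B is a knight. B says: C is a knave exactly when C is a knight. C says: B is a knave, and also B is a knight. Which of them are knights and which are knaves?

A is a knave, B is a knave, and C is a knave.

A (knave): "C is a knave and B is a knight" — false. ✓
As a knave, B's statement "C is a knave exactly when C is a knight" should be false; it is.
As a knave, C's statement "B is a knave, and also B is a knight" should be false; it is.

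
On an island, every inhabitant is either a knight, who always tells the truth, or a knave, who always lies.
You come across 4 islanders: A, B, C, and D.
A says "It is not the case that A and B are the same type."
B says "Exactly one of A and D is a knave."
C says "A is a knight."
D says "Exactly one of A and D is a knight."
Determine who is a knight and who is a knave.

A is a knave, B is a knave, C is a knave, and D is a knave.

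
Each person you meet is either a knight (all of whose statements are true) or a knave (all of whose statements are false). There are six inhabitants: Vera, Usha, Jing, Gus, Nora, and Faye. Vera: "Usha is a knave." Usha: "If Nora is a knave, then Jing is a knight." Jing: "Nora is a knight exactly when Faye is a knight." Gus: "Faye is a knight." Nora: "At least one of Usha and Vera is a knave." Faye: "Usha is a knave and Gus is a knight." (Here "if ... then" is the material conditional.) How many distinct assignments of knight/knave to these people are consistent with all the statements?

1

Consistent assignments:
  Vera=knave, Usha=knight, Jing=knave, Gus=knave, Nora=knight, Faye=knave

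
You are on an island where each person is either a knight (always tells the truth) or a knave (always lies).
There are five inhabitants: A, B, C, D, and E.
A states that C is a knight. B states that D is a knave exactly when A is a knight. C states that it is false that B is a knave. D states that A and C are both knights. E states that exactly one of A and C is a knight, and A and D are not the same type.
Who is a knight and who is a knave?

Suppose A is a knight. Then A's statement "C is a knight" would have to be true. Checking the 16 ways to assign the others, none is consistent with every speaker.
(For instance, with B=knave, C=knave, D=knave, E=knave, A's claim "C is a knight" comes out false where it would need to be true.)
So A must be a knave, making "C is a knight" false. Taking A=knave, B=knave, C=knave, D=knave, E=knave, each remaining statement checks out:
  B (knave): "D is a knave exactly when A is a knight" — false. ✓
  C (knave): "it is false that B is a knave" — false. ✓
  D (knave): "A and C are both knights" — false. ✓
  E (knave): "exactly one of A and C is a knight, and A and D are not the same type" — false. ✓
This is the unique consistent assignment.

A is a knave, B is a knave, C is a knave, D is a knave, and E is a knave.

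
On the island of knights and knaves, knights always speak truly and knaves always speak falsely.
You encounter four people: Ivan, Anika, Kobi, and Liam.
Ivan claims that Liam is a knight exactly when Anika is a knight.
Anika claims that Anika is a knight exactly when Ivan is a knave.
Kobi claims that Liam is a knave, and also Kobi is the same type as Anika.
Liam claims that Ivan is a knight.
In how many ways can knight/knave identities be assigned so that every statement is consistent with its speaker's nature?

2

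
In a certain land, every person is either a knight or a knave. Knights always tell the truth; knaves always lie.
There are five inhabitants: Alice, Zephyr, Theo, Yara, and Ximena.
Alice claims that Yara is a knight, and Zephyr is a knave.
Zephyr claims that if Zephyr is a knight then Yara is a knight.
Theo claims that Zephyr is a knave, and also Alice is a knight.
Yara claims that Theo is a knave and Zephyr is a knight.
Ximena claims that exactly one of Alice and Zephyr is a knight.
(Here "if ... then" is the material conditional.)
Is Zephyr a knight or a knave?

Consistent assignments: {Alice=knave, Zephyr=knight, Theo=knave, Yara=knight, Ximena=knight}
In every consistent assignment, Zephyr is a knight.

Zephyr is a knight.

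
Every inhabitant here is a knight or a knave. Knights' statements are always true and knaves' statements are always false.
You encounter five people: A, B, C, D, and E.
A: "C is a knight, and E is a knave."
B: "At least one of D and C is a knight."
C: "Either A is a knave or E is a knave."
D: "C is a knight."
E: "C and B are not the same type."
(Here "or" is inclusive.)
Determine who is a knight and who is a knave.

A is a knight, and the claim "C is a knight, and E is a knave" is indeed true.
B is a knight, so "at least one of D and C is a knight" must be true — and it is.
C (knight): "either A is a knave or E is a knave" — true. ✓
D is a knight, so "C is a knight" must be true — and it is.
Since E is a knave, "C and B are not the same type" needs to be false, which holds.

A is a knight, B is a knight, C is a knight, D is a knight, and E is a knave.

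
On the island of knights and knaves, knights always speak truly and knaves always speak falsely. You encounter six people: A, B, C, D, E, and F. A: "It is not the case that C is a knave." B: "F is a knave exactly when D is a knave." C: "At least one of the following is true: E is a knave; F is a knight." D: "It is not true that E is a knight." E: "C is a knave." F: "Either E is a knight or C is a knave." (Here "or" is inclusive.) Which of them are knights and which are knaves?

Knights: A, C, and D. Knaves: B, E, and F.

A is a knight, so "it is not the case that C is a knave" must be true — and it is.
B is a knave, and the claim "F is a knave exactly when D is a knave" is indeed false.
C is a knight, and the claim "at least one of the following is true: E is a knave; F is a knight" is indeed true.
D is a knight; "it is not true that E is a knight" is true, as required.
As a knave, E's statement "C is a knave" should be false; it is.
Since F is a knave, "either E is a knight or C is a knave" needs to be false, which holds.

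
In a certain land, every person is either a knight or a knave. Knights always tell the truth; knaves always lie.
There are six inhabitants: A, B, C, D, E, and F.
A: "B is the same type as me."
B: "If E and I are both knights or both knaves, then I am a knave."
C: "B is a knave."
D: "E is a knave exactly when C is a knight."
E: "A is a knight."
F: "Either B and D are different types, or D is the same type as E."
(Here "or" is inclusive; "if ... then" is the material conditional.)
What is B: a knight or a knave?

B is a knight.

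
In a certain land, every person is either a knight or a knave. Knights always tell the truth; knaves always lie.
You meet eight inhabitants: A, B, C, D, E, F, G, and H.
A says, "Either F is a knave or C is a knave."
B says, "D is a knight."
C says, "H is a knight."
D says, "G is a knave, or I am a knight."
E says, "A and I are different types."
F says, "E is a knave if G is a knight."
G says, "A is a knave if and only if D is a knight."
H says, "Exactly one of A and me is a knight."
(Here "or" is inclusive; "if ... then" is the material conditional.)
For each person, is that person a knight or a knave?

A is a knave, B is a knight, C is a knight, D is a knight, E is a knave, F is a knight, G is a knight, and H is a knight.

A (knave): "either F is a knave or C is a knave" — False. ✓
B (knight): "D is a knight" — True. ✓
C (knight): "H is a knight" — True. ✓
D is a knight; "G is a knave, or I am a knight" is True, as required.
E is a knave, and the claim "A and I are different types" is indeed False.
As a knight, F's statement "E is a knave if G is a knight" should be True; it is.
Since G is a knight, "A is a knave if and only if D is a knight" needs to be True, which holds.
H is a knight; "exactly one of A and me is a knight" is True, as required.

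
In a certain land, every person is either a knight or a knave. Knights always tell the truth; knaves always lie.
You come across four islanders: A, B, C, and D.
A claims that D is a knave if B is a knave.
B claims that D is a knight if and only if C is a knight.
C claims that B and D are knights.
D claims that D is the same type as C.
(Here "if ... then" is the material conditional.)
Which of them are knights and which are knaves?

Suppose A is a knave. Then A's statement "D is a knave if B is a knave" would have to be false. Checking the 8 ways to assign the others, none is consistent with every speaker.
(For instance, with B=knight, C=knight, D=knight, A's claim "D is a knave if B is a knave" comes out true where it would need to be false.)
So A must be a knight, making "D is a knave if B is a knave" true. Taking A=knight, B=knight, C=knight, D=knight, each remaining statement checks out:
  B (knight): "D is a knight if and only if C is a knight" — true. ✓
  C (knight): "B and D are knights" — true. ✓
  D (knight): "D is the same type as C" — true. ✓
This is the unique consistent assignment.

Knights: A, B, C, and D. Knaves: none.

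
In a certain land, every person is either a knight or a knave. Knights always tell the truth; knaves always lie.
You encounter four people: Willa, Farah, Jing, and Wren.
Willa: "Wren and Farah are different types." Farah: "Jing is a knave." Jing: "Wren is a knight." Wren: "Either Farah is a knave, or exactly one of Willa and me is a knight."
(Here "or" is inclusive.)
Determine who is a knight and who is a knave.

Willa is a knight, Farah is a knave, Jing is a knight, and Wren is a knight.

Since Willa is a knight, "Wren and Farah are different types" needs to be True, which holds.
Farah is a knave; "Jing is a knave" is False, as required.
As a knight, Jing's statement "Wren is a knight" should be True; it is.
Wren (knight): "either Farah is a knave, or exactly one of Willa and me is a knight" — True. ✓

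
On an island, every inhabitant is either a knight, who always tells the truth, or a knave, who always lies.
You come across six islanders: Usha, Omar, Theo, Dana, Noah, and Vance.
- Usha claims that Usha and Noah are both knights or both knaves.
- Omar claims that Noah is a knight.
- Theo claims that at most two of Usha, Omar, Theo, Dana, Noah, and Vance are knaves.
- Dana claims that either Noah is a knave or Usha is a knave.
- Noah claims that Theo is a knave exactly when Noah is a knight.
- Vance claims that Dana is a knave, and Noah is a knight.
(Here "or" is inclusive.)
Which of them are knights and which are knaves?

Since Usha is a knave, "Usha and Noah are both knights or both knaves" needs to be False, which holds.
Omar is a knight, and the claim "Noah is a knight" is indeed true.
As a knave, Theo's statement "at most two of Usha, Omar, Theo, Dana, Noah, and Vance are knaves" should be False; it is.
Dana is a knight, so "either Noah is a knave or Usha is a knave" must be true — and it is.
Noah is a knight, so "Theo is a knave exactly when Noah is a knight" must be true — and it is.
Vance is a knave, so "Dana is a knave, and Noah is a knight" must be False — and it is.

Knights: Omar, Dana, and Noah. Knaves: Usha, Theo, and Vance.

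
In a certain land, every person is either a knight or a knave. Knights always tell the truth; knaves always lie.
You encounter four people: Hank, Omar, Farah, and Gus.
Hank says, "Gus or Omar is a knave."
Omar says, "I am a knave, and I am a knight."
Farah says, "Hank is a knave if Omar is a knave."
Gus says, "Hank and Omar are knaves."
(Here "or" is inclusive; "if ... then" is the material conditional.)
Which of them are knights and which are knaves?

Hank is a knight, Omar is a knave, Farah is a knave, and Gus is a knave.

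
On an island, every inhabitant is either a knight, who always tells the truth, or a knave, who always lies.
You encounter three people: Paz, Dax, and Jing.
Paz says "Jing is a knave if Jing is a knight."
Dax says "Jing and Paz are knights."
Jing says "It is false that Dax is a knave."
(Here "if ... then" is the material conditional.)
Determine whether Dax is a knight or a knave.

Consistent assignments: {Paz=knight, Dax=knave, Jing=knave}
In every consistent assignment, Dax is a knave.

Dax is a knave.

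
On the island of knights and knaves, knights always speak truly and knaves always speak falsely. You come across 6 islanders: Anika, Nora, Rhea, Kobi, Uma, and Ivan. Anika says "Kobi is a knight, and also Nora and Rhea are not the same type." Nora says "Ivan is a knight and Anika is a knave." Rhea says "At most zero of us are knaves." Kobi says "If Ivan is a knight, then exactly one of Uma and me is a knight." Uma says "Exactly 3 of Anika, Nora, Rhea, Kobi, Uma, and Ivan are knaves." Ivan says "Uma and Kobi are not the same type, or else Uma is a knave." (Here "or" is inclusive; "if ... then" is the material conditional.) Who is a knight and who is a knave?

Anika is a knave, Nora is a knight, Rhea is a knave, Kobi is a knave, Uma is a knave, and Ivan is a knight.

Anika is a knave, so "Kobi is a knight, and also Nora and Rhea are not the same type" must be False — and it is.
Nora is a knight, and the claim "Ivan is a knight and Anika is a knave" is indeed true.
Rhea (knave): "at most zero of us are knaves" — False. ✓
Since Kobi is a knave, "if Ivan is a knight, then exactly one of Uma and me is a knight" needs to be False, which holds.
Uma is a knave; "exactly 3 of Anika, Nora, Rhea, Kobi, Uma, and Ivan are knaves" is False, as required.
Ivan is a knight; "Uma and Kobi are not the same type, or else Uma is a knave" is true, as required.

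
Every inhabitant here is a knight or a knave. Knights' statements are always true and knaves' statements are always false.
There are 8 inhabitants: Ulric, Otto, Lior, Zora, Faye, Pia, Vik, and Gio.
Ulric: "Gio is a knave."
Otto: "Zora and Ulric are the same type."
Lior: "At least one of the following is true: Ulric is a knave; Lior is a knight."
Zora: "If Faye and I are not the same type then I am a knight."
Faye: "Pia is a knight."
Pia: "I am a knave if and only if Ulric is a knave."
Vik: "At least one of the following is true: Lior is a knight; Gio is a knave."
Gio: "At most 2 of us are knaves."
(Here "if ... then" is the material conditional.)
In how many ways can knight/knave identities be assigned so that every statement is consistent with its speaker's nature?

4

Consistent assignments:
  Ulric=knight, Otto=knight, Lior=knight, Zora=knight, Faye=knave, Pia=knave, Vik=knight, Gio=knave
  Ulric=knight, Otto=knight, Lior=knave, Zora=knight, Faye=knave, Pia=knave, Vik=knight, Gio=knave
  Ulric=knight, Otto=knave, Lior=knight, Zora=knave, Faye=knight, Pia=knight, Vik=knight, Gio=knave
  Ulric=knight, Otto=knave, Lior=knave, Zora=knave, Faye=knight, Pia=knight, Vik=knight, Gio=knave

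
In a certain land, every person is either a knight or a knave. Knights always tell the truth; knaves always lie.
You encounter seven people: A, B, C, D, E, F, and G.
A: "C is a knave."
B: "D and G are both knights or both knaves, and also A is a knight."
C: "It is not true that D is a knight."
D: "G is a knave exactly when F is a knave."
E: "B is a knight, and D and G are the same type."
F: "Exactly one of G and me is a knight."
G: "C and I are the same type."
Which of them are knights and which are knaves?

Knights: C and F. Knaves: A, B, D, E, and G.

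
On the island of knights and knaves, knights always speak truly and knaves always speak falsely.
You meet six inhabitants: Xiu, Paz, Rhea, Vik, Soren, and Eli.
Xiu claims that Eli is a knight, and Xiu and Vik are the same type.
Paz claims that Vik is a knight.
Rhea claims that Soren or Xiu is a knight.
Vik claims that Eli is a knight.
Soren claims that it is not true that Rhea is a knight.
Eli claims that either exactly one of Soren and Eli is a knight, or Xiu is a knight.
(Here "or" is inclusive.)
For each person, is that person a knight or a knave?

Knights: Xiu, Paz, Rhea, Vik, and Eli. Knaves: Soren.

Xiu is a knight; "Eli is a knight, and Xiu and Vik are the same type" is True, as required.
Paz is a knight, so "Vik is a knight" must be True — and it is.
As a knight, Rhea's statement "Soren or Xiu is a knight" should be True; it is.
Vik (knight): "Eli is a knight" — True. ✓
Soren is a knave; "it is not true that Rhea is a knight" is False, as required.
Eli is a knight; "either exactly one of Soren and Eli is a knight, or Xiu is a knight" is True, as required.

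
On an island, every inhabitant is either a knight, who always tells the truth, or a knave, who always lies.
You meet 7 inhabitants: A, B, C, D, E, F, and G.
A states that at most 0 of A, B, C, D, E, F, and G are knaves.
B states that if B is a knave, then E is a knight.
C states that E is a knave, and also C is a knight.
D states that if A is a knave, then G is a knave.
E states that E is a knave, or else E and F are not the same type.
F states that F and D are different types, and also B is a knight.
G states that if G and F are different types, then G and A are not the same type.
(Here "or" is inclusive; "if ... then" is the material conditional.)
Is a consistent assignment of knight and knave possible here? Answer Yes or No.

One consistent assignment: A=knave, B=knight, C=knave, D=knave, E=knight, F=knave, G=knight.

Yes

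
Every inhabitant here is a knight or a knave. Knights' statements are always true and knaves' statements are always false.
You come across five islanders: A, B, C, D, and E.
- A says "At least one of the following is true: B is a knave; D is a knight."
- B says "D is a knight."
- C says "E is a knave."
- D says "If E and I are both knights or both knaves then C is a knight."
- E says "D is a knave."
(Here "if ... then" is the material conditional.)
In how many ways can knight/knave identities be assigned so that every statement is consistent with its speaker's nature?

1

Consistent assignments:
  A=knight, B=knight, C=knight, D=knight, E=knave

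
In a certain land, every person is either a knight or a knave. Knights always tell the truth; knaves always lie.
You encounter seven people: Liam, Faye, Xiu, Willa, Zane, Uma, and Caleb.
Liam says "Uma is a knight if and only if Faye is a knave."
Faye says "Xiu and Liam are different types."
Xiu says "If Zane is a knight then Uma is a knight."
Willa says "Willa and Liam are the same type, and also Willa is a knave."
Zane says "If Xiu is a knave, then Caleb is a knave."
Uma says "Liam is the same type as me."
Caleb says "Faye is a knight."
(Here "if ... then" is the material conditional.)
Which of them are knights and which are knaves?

Liam is a knight, Faye is a knave, Xiu is a knight, Willa is a knave, Zane is a knight, Uma is a knight, and Caleb is a knave.

As a knight, Liam's statement "Uma is a knight if and only if Faye is a knave" should be True; it is.
Faye (knave): "Xiu and Liam are different types" — False. ✓
Since Xiu is a knight, "if Zane is a knight then Uma is a knight" needs to be True, which holds.
As a knave, Willa's statement "Willa and Liam are the same type, and also Willa is a knave" should be False; it is.
Zane is a knight, and the claim "if Xiu is a knave, then Caleb is a knave" is indeed True.
Uma is a knight, and the claim "Liam is the same type as me" is indeed True.
Since Caleb is a knave, "Faye is a knight" needs to be False, which holds.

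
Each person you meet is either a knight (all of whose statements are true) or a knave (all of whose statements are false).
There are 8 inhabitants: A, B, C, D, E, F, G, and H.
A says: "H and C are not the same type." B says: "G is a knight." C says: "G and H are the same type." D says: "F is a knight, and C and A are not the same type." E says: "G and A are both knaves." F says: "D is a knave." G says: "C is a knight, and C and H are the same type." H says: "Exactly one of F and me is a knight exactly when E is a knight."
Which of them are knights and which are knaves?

Since A is a knight, "H and C are not the same type" needs to be True, which holds.
B (knave): "G is a knight" — False. ✓
C is a knight; "G and H are the same type" is True, as required.
D is a knave; "F is a knight, and C and A are not the same type" is False, as required.
E is a knave, and the claim "G and A are both knaves" is indeed False.
As a knight, F's statement "D is a knave" should be True; it is.
Since G is a knave, "C is a knight, and C and H are the same type" needs to be False, which holds.
As a knave, H's statement "exactly one of F and me is a knight exactly when E is a knight" should be False; it is.

A is a knight, B is a knave, C is a knight, D is a knave, E is a knave, F is a knight, G is a knave, and H is a knave.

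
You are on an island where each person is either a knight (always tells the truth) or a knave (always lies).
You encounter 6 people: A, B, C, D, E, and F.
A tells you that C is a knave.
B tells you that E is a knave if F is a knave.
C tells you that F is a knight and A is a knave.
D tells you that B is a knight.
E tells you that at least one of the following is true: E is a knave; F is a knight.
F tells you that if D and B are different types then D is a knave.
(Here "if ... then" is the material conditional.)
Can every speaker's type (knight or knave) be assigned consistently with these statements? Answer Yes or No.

One consistent assignment: A=knight, B=knight, C=knave, D=knight, E=knight, F=knight.

Yes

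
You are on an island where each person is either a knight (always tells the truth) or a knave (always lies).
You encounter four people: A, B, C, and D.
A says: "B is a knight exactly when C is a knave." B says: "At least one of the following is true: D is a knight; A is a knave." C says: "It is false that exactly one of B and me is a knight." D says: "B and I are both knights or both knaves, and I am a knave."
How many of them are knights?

The unique consistent assignment is A=knave, B=knight, C=knight, D=knave.
That has 2 knights.

2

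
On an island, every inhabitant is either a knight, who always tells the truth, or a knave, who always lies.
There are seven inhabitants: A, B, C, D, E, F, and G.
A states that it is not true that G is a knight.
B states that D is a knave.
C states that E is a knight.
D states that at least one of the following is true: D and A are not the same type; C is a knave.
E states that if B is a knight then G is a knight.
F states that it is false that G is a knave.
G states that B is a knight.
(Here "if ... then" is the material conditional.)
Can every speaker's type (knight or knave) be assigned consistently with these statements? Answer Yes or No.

Yes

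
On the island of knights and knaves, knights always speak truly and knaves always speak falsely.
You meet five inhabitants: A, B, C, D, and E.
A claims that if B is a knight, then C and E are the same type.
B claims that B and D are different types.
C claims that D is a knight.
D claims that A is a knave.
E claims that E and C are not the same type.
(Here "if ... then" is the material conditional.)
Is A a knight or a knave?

Consistent assignments: {A=knight, B=knight, C=knave, D=knave, E=knave}; {A=knight, B=knave, C=knave, D=knave, E=knight}; {A=knight, B=knave, C=knave, D=knave, E=knave}
In every consistent assignment, A is a knight.

A is a knight.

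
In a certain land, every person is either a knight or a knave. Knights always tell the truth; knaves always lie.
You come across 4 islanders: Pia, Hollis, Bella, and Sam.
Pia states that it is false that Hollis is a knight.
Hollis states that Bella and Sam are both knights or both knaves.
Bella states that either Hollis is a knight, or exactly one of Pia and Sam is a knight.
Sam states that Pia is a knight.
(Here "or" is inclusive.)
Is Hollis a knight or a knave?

Hollis is a knave.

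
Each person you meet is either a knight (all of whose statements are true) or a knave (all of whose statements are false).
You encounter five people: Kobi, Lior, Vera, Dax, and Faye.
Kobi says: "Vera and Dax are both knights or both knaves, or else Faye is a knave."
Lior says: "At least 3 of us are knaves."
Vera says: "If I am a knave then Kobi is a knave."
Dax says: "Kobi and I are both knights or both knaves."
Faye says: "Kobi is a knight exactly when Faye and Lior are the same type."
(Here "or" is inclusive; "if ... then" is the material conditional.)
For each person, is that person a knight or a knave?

Knights: Kobi and Lior. Knaves: Vera, Dax, and Faye.

Since Kobi is a knight, "Vera and Dax are both knights or both knaves, or else Faye is a knave" needs to be True, which holds.
Since Lior is a knight, "at least 3 of us are knaves" needs to be True, which holds.
As a knave, Vera's statement "if I am a knave then Kobi is a knave" should be false; it is.
Dax is a knave; "Kobi and I are both knights or both knaves" is false, as required.
As a knave, Faye's statement "Kobi is a knight exactly when Faye and Lior are the same type" should be false; it is.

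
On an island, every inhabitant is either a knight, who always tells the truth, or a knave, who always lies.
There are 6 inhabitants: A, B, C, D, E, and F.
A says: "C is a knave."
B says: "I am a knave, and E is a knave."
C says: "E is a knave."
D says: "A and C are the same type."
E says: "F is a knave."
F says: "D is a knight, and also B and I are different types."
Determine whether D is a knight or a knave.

D is a knave.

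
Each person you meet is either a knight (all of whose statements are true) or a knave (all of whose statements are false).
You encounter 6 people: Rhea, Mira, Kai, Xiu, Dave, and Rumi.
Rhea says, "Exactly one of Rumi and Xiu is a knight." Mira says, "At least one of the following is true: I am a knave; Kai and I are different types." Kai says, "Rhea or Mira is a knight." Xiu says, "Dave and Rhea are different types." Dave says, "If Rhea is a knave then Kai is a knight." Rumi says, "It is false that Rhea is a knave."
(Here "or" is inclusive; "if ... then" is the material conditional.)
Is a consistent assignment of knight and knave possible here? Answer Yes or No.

Checking all 64 assignments, each has at least one speaker whose statement's truth value contradicts their type.

No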